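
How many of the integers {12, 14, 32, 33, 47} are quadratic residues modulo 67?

3

(12/67) = -1 → non-residue.
(14/67) = +1 → QR.
(32/67) = -1 → non-residue.
(33/67) = +1 → QR.
(47/67) = +1 → QR.
Total quadratic residues among the 5: 3.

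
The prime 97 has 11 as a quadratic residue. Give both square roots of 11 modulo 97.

97 ≡ 1 (mod 4), so we find a root by search.
Trying successive values, 37² = 1369 ≡ 11 (mod 97). The other root is 97 − 37 = 60.

37, 60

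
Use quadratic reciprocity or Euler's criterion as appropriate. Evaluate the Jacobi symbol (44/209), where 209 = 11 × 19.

Pull out 2^2: since 209 ≡ 1 (mod 8), (2/209) = +1, so (2/209)^2 = +1.
Reciprocity: 11 ≡ 3 and 209 ≡ 1 (mod 4), so (11/209) = +(209/11).
Reduce top mod 11: now compute (0/11).
Top reduces to 0: gcd > 1, so the symbol is 0.

0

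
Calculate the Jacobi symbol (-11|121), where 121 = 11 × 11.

First reduce: -11 ≡ 110 (mod 121).
Pull out 2: since 121 ≡ 1 (mod 8), (2/121) = +1.
Reciprocity: 55 ≡ 3 and 121 ≡ 1 (mod 4), so (55/121) = +(121/55).
Reduce top mod 55: now compute (11/55).
Reciprocity: 11 ≡ 3 and 55 ≡ 3 (mod 4), so (11/55) = −(55/11).
Reduce top mod 11: now compute (0/11).
Top reduces to 0: gcd > 1, so the symbol is 0.

0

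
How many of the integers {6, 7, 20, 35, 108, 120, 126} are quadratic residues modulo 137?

(6/137) = -1 → non-residue.
(7/137) = +1 → QR.
(20/137) = -1 → non-residue.
(35/137) = -1 → non-residue.
(108/137) = -1 → non-residue.
(120/137) = +1 → QR.
(126/137) = +1 → QR.
Total quadratic residues among the 7: 3.

3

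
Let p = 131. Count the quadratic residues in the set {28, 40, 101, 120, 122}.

2

(28/131) = +1 → QR.
(40/131) = -1 → non-residue.
(101/131) = +1 → QR.
(120/131) = -1 → non-residue.
(122/131) = -1 → non-residue.
Total quadratic residues among the 5: 2.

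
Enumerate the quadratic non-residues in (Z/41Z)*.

3, 6, 7, 11, 12, 13, 14, 15, 17, 19, 22, 24, 26, 27, 28, 29, 30, 34, 35, 38

Square k = 1,…,20 (k and 41−k give the same square):
1²=1, 2²=4, 3²=9, 4²=16, 5²=25, 6²=36, 7²≡8, 8²≡23, 9²≡40, 10²≡18, 11²≡39, 12²≡21, 13²≡5, 14²≡32, 15²≡20, 16²≡10, 17²≡2, 18²≡37, 19²≡33, 20²≡31 (mod 41).
The residues are {1, 2, 4, 5, 8, 9, 10, 16, 18, 20, 21, 23, 25, 31, 32, 33, 36, 37, 39, 40}; the non-residues are the remaining 20 nonzero classes.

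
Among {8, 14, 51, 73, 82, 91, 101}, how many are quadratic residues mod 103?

(8/103) = +1 → QR.
(14/103) = +1 → QR.
(51/103) = -1 → non-residue.
(73/103) = -1 → non-residue.
(82/103) = +1 → QR.
(91/103) = +1 → QR.
(101/103) = -1 → non-residue.
Total quadratic residues among the 7: 4.

4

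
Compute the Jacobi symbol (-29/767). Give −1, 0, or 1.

-1

First reduce: -29 ≡ 738 (mod 767).
Pull out 2: since 767 ≡ 7 (mod 8), (2/767) = +1.
Reciprocity: 369 ≡ 1 and 767 ≡ 3 (mod 4), so (369/767) = +(767/369).
Reduce top mod 369: now compute (29/369).
Reciprocity: 29 ≡ 1 and 369 ≡ 1 (mod 4), so (29/369) = +(369/29).
Reduce top mod 29: now compute (21/29).
Reciprocity: 21 ≡ 1 and 29 ≡ 1 (mod 4), so (21/29) = +(29/21).
Reduce top mod 21: now compute (8/21).
Pull out 2^3: since 21 ≡ 5 (mod 8), (2/21) = -1, so (2/21)^3 = -1.
Reached (1/21) = 1. Collecting the sign flips along the way, the symbol is -1.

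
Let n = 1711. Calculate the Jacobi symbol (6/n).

-1

Pull out 2: since 1711 ≡ 7 (mod 8), (2/1711) = +1.
Reciprocity: 3 ≡ 3 and 1711 ≡ 3 (mod 4), so (3/1711) = −(1711/3).
Reduce top mod 3: now compute (1/3).
Reached (1/3) = 1. Collecting the sign flips along the way, the symbol is -1.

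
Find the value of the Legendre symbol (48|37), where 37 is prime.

Euler's criterion: (48/37) ≡ 11^18 (mod 37).
11^2 ≡ 10 (mod 37)
11^4 ≡ 26 (mod 37)
11^8 ≡ 10 (mod 37)
11^16 ≡ 26 (mod 37)
11^18 = 11^(16+2) ≡ 1 (mod 37).
Result is 1, so (48/37) = 1.

1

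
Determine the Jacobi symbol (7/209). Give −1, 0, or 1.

Reciprocity: 7 ≡ 3 and 209 ≡ 1 (mod 4), so (7/209) = +(209/7).
Reduce top mod 7: now compute (6/7).
Pull out 2: since 7 ≡ 7 (mod 8), (2/7) = +1.
Reciprocity: 3 ≡ 3 and 7 ≡ 3 (mod 4), so (3/7) = −(7/3).
Reduce top mod 3: now compute (1/3).
Reached (1/3) = 1. Collecting the sign flips along the way, the symbol is -1.

-1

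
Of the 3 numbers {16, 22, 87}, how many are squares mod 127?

(16/127) = +1 → QR.
(22/127) = +1 → QR.
(87/127) = +1 → QR.
Total quadratic residues among the 3: 3.

3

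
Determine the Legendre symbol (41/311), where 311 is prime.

Reciprocity: 41 ≡ 1 and 311 ≡ 3 (mod 4), so (41/311) = +(311/41).
Reduce top mod 41: now compute (24/41).
Pull out 2^3: since 41 ≡ 1 (mod 8), (2/41) = +1, so (2/41)^3 = +1.
Reciprocity: 3 ≡ 3 and 41 ≡ 1 (mod 4), so (3/41) = +(41/3).
Reduce top mod 3: now compute (2/3).
Pull out 2: since 3 ≡ 3 (mod 8), (2/3) = -1.
Reached (1/3) = 1. Collecting the sign flips along the way, the symbol is -1.

-1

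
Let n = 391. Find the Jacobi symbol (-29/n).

1

First reduce: -29 ≡ 362 (mod 391).
Pull out 2: since 391 ≡ 7 (mod 8), (2/391) = +1.
Reciprocity: 181 ≡ 1 and 391 ≡ 3 (mod 4), so (181/391) = +(391/181).
Reduce top mod 181: now compute (29/181).
Reciprocity: 29 ≡ 1 and 181 ≡ 1 (mod 4), so (29/181) = +(181/29).
Reduce top mod 29: now compute (7/29).
Reciprocity: 7 ≡ 3 and 29 ≡ 1 (mod 4), so (7/29) = +(29/7).
Reduce top mod 7: now compute (1/7).
Reached (1/7) = 1. Collecting the sign flips along the way, the symbol is +1.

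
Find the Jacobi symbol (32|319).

Pull out 2^5: since 319 ≡ 7 (mod 8), (2/319) = +1, so (2/319)^5 = +1.
Reached (1/319) = 1. Collecting the sign flips along the way, the symbol is +1.

1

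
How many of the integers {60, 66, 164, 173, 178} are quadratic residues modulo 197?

(60/197) = +1 → QR.
(66/197) = -1 → non-residue.
(164/197) = +1 → QR.
(173/197) = +1 → QR.
(178/197) = +1 → QR.
Total quadratic residues among the 5: 4.

4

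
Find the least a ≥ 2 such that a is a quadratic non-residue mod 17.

(2/17) = +1, so 2 is a residue.
(3/17) = −1, so 3 is the smallest positive non-residue mod 17.

3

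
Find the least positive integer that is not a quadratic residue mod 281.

3

(2/281) = +1, so 2 is a residue.
(3/281) = −1, so 3 is the smallest positive non-residue mod 281.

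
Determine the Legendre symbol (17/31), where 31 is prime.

Euler's criterion: (17/31) ≡ 17^15 (mod 31).
17^2 ≡ 10 (mod 31)
17^4 ≡ 7 (mod 31)
17^8 ≡ 18 (mod 31)
17^15 = 17^(8+4+2+1) ≡ 30 (mod 31).
Result is 30 ≡ −1, so (17/31) = −1.

-1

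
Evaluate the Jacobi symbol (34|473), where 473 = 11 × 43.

Pull out 2: since 473 ≡ 1 (mod 8), (2/473) = +1.
Reciprocity: 17 ≡ 1 and 473 ≡ 1 (mod 4), so (17/473) = +(473/17).
Reduce top mod 17: now compute (14/17).
Pull out 2: since 17 ≡ 1 (mod 8), (2/17) = +1.
Reciprocity: 7 ≡ 3 and 17 ≡ 1 (mod 4), so (7/17) = +(17/7).
Reduce top mod 7: now compute (3/7).
Reciprocity: 3 ≡ 3 and 7 ≡ 3 (mod 4), so (3/7) = −(7/3).
Reduce top mod 3: now compute (1/3).
Reached (1/3) = 1. Collecting the sign flips along the way, the symbol is -1.

-1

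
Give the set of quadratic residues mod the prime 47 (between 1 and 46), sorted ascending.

Square k = 1,…,23 (k and 47−k give the same square):
1²=1, 2²=4, 3²=9, 4²=16, 5²=25, 6²=36, 7²≡2, 8²≡17, 9²≡34, 10²≡6, 11²≡27, 12²≡3, 13²≡28, 14²≡8, 15²≡37, 16²≡21, 17²≡7, 18²≡42, 19²≡32, 20²≡24, 21²≡18, 22²≡14, 23²≡12 (mod 47).
So the quadratic residues mod 47 are {1, 2, 3, 4, 6, 7, 8, 9, 12, 14, 16, 17, 18, 21, 24, 25, 27, 28, 32, 34, 36, 37, 42}.

1 2 3 4 6 7 8 9 12 14 16 17 18 21 24 25 27 28 32 34 36 37 42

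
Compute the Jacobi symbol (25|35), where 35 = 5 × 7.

0

Reciprocity: 25 ≡ 1 and 35 ≡ 3 (mod 4), so (25/35) = +(35/25).
Reduce top mod 25: now compute (10/25).
Pull out 2: since 25 ≡ 1 (mod 8), (2/25) = +1.
Reciprocity: 5 ≡ 1 and 25 ≡ 1 (mod 4), so (5/25) = +(25/5).
Reduce top mod 5: now compute (0/5).
Top reduces to 0: gcd > 1, so the symbol is 0.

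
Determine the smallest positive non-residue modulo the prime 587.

2

(2/587) = −1, so 2 is the smallest positive non-residue mod 587.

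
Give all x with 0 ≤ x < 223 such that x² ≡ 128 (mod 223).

Since 223 ≡ 3 (mod 4), a square root of 128 is 128^((223+1)/4) = 128^56 mod 223.
Repeated squaring: 128^2≡105, 128^4≡98, 128^8≡15, 128^16≡2, 128^32≡4 (mod 223).
128^56 = 128^(32+16+8) ≡ 120 (mod 223).
Check: 120² = 14400 ≡ 128 (mod 223). The two roots are 103 and 120.

103, 120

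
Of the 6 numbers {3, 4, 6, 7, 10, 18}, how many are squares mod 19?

(3/19) = -1 → non-residue.
(4/19) = +1 → QR.
(6/19) = +1 → QR.
(7/19) = +1 → QR.
(10/19) = -1 → non-residue.
(18/19) = -1 → non-residue.
Total quadratic residues among the 6: 3.

3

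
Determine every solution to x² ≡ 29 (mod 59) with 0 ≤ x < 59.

Since 59 ≡ 3 (mod 4), a square root of 29 is 29^((59+1)/4) = 29^15 mod 59.
Repeated squaring: 29^2≡15, 29^4≡48, 29^8≡3 (mod 59).
29^15 = 29^(8+4+2+1) ≡ 41 (mod 59).
Check: 41² = 1681 ≡ 29 (mod 59). The two roots are 18 and 41.

18, 41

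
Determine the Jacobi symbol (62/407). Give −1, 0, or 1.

Pull out 2: since 407 ≡ 7 (mod 8), (2/407) = +1.
Reciprocity: 31 ≡ 3 and 407 ≡ 3 (mod 4), so (31/407) = −(407/31).
Reduce top mod 31: now compute (4/31).
Pull out 2^2: since 31 ≡ 7 (mod 8), (2/31) = +1, so (2/31)^2 = +1.
Reached (1/31) = 1. Collecting the sign flips along the way, the symbol is -1.

-1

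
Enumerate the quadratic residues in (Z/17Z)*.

1, 2, 4, 8, 9, 13, 15, 16

Square k = 1,…,8 (k and 17−k give the same square):
1²=1, 2²=4, 3²=9, 4²=16, 5²≡8, 6²≡2, 7²≡15, 8²≡13 (mod 17).
So the quadratic residues mod 17 are {1, 2, 4, 8, 9, 13, 15, 16}.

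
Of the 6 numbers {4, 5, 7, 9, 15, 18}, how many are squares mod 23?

(4/23) = +1 → QR.
(5/23) = -1 → non-residue.
(7/23) = -1 → non-residue.
(9/23) = +1 → QR.
(15/23) = -1 → non-residue.
(18/23) = +1 → QR.
Total quadratic residues among the 6: 3.

3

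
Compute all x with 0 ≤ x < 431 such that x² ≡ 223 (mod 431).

Since 431 ≡ 3 (mod 4), a square root of 223 is 223^((431+1)/4) = 223^108 mod 431.
Repeated squaring: 223^2≡164, 223^4≡174, 223^8≡106, 223^16≡30, 223^32≡38, 223^64≡151 (mod 431).
223^108 = 223^(64+32+8+4) ≡ 53 (mod 431).
Check: 53² = 2809 ≡ 223 (mod 431). The two roots are 53 and 378.

53, 378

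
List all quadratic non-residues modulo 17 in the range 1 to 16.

Square k = 1,…,8 (k and 17−k give the same square):
1²=1, 2²=4, 3²=9, 4²=16, 5²≡8, 6²≡2, 7²≡15, 8²≡13 (mod 17).
The residues are {1, 2, 4, 8, 9, 13, 15, 16}; the non-residues are the remaining 8 nonzero classes.

3 5 6 7 10 11 12 14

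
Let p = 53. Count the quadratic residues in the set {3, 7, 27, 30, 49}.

(3/53) = -1 → non-residue.
(7/53) = +1 → QR.
(27/53) = -1 → non-residue.
(30/53) = -1 → non-residue.
(49/53) = +1 → QR.
Total quadratic residues among the 5: 2.

2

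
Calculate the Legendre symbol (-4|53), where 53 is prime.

1

Euler's criterion: (-4/53) ≡ 49^26 (mod 53).
49^2 ≡ 16 (mod 53)
49^4 ≡ 44 (mod 53)
49^8 ≡ 28 (mod 53)
49^16 ≡ 42 (mod 53)
49^26 = 49^(16+8+2) ≡ 1 (mod 53).
Result is 1, so (-4/53) = 1.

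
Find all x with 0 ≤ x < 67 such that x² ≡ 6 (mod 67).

26, 41

Since 67 ≡ 3 (mod 4), a square root of 6 is 6^((67+1)/4) = 6^17 mod 67.
Repeated squaring: 6^2≡36, 6^4≡23, 6^8≡60, 6^16≡49 (mod 67).
6^17 = 6^(16+1) ≡ 26 (mod 67).
Check: 26² = 676 ≡ 6 (mod 67). The two roots are 26 and 41.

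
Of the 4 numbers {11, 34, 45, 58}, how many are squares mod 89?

3

(11/89) = +1 → QR.
(34/89) = +1 → QR.
(45/89) = +1 → QR.
(58/89) = -1 → non-residue.
Total quadratic residues among the 4: 3.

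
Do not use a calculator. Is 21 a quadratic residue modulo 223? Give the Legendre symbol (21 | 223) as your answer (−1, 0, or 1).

-1

Euler's criterion: (21/223) ≡ 21^111 (mod 223).
21^2 ≡ 218 (mod 223)
21^4 ≡ 25 (mod 223)
21^8 ≡ 179 (mod 223)
21^16 ≡ 152 (mod 223)
21^32 ≡ 135 (mod 223)
21^64 ≡ 162 (mod 223)
21^111 = 21^(64+32+8+4+2+1) ≡ 222 (mod 223).
Result is 222 ≡ −1, so (21/223) = −1.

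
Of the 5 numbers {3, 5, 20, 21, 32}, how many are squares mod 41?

(3/41) = -1 → non-residue.
(5/41) = +1 → QR.
(20/41) = +1 → QR.
(21/41) = +1 → QR.
(32/41) = +1 → QR.
Total quadratic residues among the 5: 4.

4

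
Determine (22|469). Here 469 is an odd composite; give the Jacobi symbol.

Pull out 2: since 469 ≡ 5 (mod 8), (2/469) = -1.
Reciprocity: 11 ≡ 3 and 469 ≡ 1 (mod 4), so (11/469) = +(469/11).
Reduce top mod 11: now compute (7/11).
Reciprocity: 7 ≡ 3 and 11 ≡ 3 (mod 4), so (7/11) = −(11/7).
Reduce top mod 7: now compute (4/7).
Pull out 2^2: since 7 ≡ 7 (mod 8), (2/7) = +1, so (2/7)^2 = +1.
Reached (1/7) = 1. Collecting the sign flips along the way, the symbol is +1.

1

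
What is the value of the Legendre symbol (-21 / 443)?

1

Euler's criterion: (-21/443) ≡ 422^221 (mod 443).
422^2 ≡ 441 (mod 443)
422^4 ≡ 4 (mod 443)
422^8 ≡ 16 (mod 443)
422^16 ≡ 256 (mod 443)
422^32 ≡ 415 (mod 443)
422^64 ≡ 341 (mod 443)
422^128 ≡ 215 (mod 443)
422^221 = 422^(128+64+16+8+4+1) ≡ 1 (mod 443).
Result is 1, so (-21/443) = 1.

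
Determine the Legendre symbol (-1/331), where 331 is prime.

First reduce: -1 ≡ 330 (mod 331).
Pull out 2: since 331 ≡ 3 (mod 8), (2/331) = -1.
Reciprocity: 165 ≡ 1 and 331 ≡ 3 (mod 4), so (165/331) = +(331/165).
Reduce top mod 165: now compute (1/165).
Reached (1/165) = 1. Collecting the sign flips along the way, the symbol is -1.

-1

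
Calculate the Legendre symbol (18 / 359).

Pull out 2: since 359 ≡ 7 (mod 8), (2/359) = +1.
Reciprocity: 9 ≡ 1 and 359 ≡ 3 (mod 4), so (9/359) = +(359/9).
Reduce top mod 9: now compute (8/9).
Pull out 2^3: since 9 ≡ 1 (mod 8), (2/9) = +1, so (2/9)^3 = +1.
Reached (1/9) = 1. Collecting the sign flips along the way, the symbol is +1.

1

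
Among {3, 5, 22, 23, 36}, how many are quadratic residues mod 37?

2

(3/37) = +1 → QR.
(5/37) = -1 → non-residue.
(22/37) = -1 → non-residue.
(23/37) = -1 → non-residue.
(36/37) = +1 → QR.
Total quadratic residues among the 5: 2.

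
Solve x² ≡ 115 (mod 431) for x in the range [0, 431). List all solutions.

169, 262

Since 431 ≡ 3 (mod 4), a square root of 115 is 115^((431+1)/4) = 115^108 mod 431.
Repeated squaring: 115^2≡295, 115^4≡394, 115^8≡76, 115^16≡173, 115^32≡190, 115^64≡327 (mod 431).
115^108 = 115^(64+32+8+4) ≡ 169 (mod 431).
Check: 169² = 28561 ≡ 115 (mod 431). The two roots are 169 and 262.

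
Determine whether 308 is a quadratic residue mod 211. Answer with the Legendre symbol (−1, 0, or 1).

-1

First reduce: 308 ≡ 97 (mod 211).
Reciprocity: 97 ≡ 1 and 211 ≡ 3 (mod 4), so (97/211) = +(211/97).
Reduce top mod 97: now compute (17/97).
Reciprocity: 17 ≡ 1 and 97 ≡ 1 (mod 4), so (17/97) = +(97/17).
Reduce top mod 17: now compute (12/17).
Pull out 2^2: since 17 ≡ 1 (mod 8), (2/17) = +1, so (2/17)^2 = +1.
Reciprocity: 3 ≡ 3 and 17 ≡ 1 (mod 4), so (3/17) = +(17/3).
Reduce top mod 3: now compute (2/3).
Pull out 2: since 3 ≡ 3 (mod 8), (2/3) = -1.
Reached (1/3) = 1. Collecting the sign flips along the way, the symbol is -1.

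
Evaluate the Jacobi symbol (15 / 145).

0

Reciprocity: 15 ≡ 3 and 145 ≡ 1 (mod 4), so (15/145) = +(145/15).
Reduce top mod 15: now compute (10/15).
Pull out 2: since 15 ≡ 7 (mod 8), (2/15) = +1.
Reciprocity: 5 ≡ 1 and 15 ≡ 3 (mod 4), so (5/15) = +(15/5).
Reduce top mod 5: now compute (0/5).
Top reduces to 0: gcd > 1, so the symbol is 0.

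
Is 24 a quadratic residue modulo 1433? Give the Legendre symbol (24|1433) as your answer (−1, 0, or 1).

Pull out 2^3: since 1433 ≡ 1 (mod 8), (2/1433) = +1, so (2/1433)^3 = +1.
Reciprocity: 3 ≡ 3 and 1433 ≡ 1 (mod 4), so (3/1433) = +(1433/3).
Reduce top mod 3: now compute (2/3).
Pull out 2: since 3 ≡ 3 (mod 8), (2/3) = -1.
Reached (1/3) = 1. Collecting the sign flips along the way, the symbol is -1.

-1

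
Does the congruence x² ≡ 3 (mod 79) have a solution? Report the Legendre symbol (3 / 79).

Reciprocity: 3 ≡ 3 and 79 ≡ 3 (mod 4), so (3/79) = −(79/3).
Reduce top mod 3: now compute (1/3).
Reached (1/3) = 1. Collecting the sign flips along the way, the symbol is -1.

-1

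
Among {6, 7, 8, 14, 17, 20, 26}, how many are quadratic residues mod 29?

(6/29) = +1 → QR.
(7/29) = +1 → QR.
(8/29) = -1 → non-residue.
(14/29) = -1 → non-residue.
(17/29) = -1 → non-residue.
(20/29) = +1 → QR.
(26/29) = -1 → non-residue.
Total quadratic residues among the 7: 3.

3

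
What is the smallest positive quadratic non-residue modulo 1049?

3

(2/1049) = +1, so 2 is a residue.
(3/1049) = −1, so 3 is the smallest positive non-residue mod 1049.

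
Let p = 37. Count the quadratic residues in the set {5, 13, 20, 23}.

(5/37) = -1 → non-residue.
(13/37) = -1 → non-residue.
(20/37) = -1 → non-residue.
(23/37) = -1 → non-residue.
Total quadratic residues among the 4: 0.

0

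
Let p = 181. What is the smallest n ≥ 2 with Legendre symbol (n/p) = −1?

2

(2/181) = −1, so 2 is the smallest positive non-residue mod 181.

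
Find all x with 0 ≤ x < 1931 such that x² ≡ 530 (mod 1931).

Since 1931 ≡ 3 (mod 4), a square root of 530 is 530^((1931+1)/4) = 530^483 mod 1931.
Repeated squaring: 530^2≡905, 530^4≡281, 530^8≡1721, 530^16≡1618, 530^32≡1419, 530^64≡1459, 530^128≡719, 530^256≡1384 (mod 1931).
530^483 = 530^(256+128+64+32+2+1) ≡ 867 (mod 1931).
Check: 867² = 751689 ≡ 530 (mod 1931). The two roots are 867 and 1064.

867, 1064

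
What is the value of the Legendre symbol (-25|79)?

First reduce: -25 ≡ 54 (mod 79).
Pull out 2: since 79 ≡ 7 (mod 8), (2/79) = +1.
Reciprocity: 27 ≡ 3 and 79 ≡ 3 (mod 4), so (27/79) = −(79/27).
Reduce top mod 27: now compute (25/27).
Reciprocity: 25 ≡ 1 and 27 ≡ 3 (mod 4), so (25/27) = +(27/25).
Reduce top mod 25: now compute (2/25).
Pull out 2: since 25 ≡ 1 (mod 8), (2/25) = +1.
Reached (1/25) = 1. Collecting the sign flips along the way, the symbol is -1.

-1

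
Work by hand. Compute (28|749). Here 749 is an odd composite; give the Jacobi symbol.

Pull out 2^2: since 749 ≡ 5 (mod 8), (2/749) = -1, so (2/749)^2 = +1.
Reciprocity: 7 ≡ 3 and 749 ≡ 1 (mod 4), so (7/749) = +(749/7).
Reduce top mod 7: now compute (0/7).
Top reduces to 0: gcd > 1, so the symbol is 0.

0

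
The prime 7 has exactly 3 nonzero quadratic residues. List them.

1 2 4

Square k = 1,…,3 (k and 7−k give the same square):
1²=1, 2²=4, 3²≡2 (mod 7).
So the quadratic residues mod 7 are {1, 2, 4}.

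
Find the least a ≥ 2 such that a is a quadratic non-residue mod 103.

3

(2/103) = +1, so 2 is a residue.
(3/103) = −1, so 3 is the smallest positive non-residue mod 103.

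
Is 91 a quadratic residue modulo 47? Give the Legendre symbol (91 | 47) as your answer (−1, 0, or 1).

Euler's criterion: (91/47) ≡ 44^23 (mod 47).
44^2 ≡ 9 (mod 47)
44^4 ≡ 34 (mod 47)
44^8 ≡ 28 (mod 47)
44^16 ≡ 32 (mod 47)
44^23 = 44^(16+4+2+1) ≡ 46 (mod 47).
Result is 46 ≡ −1, so (91/47) = −1.

-1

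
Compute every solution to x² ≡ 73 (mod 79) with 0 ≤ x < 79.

Since 79 ≡ 3 (mod 4), a square root of 73 is 73^((79+1)/4) = 73^20 mod 79.
Repeated squaring: 73^2≡36, 73^4≡32, 73^8≡76, 73^16≡9 (mod 79).
73^20 = 73^(16+4) ≡ 51 (mod 79).
Check: 51² = 2601 ≡ 73 (mod 79). The two roots are 28 and 51.

28, 51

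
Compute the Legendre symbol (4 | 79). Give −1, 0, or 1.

Pull out 2^2: since 79 ≡ 7 (mod 8), (2/79) = +1, so (2/79)^2 = +1.
Reached (1/79) = 1. Collecting the sign flips along the way, the symbol is +1.

1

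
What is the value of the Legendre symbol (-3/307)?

Euler's criterion: (-3/307) ≡ 304^153 (mod 307).
304^2 ≡ 9 (mod 307)
304^4 ≡ 81 (mod 307)
304^8 ≡ 114 (mod 307)
304^16 ≡ 102 (mod 307)
304^32 ≡ 273 (mod 307)
304^64 ≡ 235 (mod 307)
304^128 ≡ 272 (mod 307)
304^153 = 304^(128+16+8+1) ≡ 1 (mod 307).
Result is 1, so (-3/307) = 1.

1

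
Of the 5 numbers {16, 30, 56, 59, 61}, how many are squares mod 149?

3

(16/149) = +1 → QR.
(30/149) = +1 → QR.
(56/149) = -1 → non-residue.
(59/149) = -1 → non-residue.
(61/149) = +1 → QR.
Total quadratic residues among the 5: 3.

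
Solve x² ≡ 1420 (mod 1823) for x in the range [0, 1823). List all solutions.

Since 1823 ≡ 3 (mod 4), a square root of 1420 is 1420^((1823+1)/4) = 1420^456 mod 1823.
Repeated squaring: 1420^2≡162, 1420^4≡722, 1420^8≡1729, 1420^16≡1544, 1420^32≡1275, 1420^64≡1332, 1420^128≡445, 1420^256≡1141 (mod 1823).
1420^456 = 1420^(256+128+64+8) ≡ 83 (mod 1823).
Check: 83² = 6889 ≡ 1420 (mod 1823). The two roots are 83 and 1740.

83, 1740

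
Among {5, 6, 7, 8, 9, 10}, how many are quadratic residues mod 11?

(5/11) = +1 → QR.
(6/11) = -1 → non-residue.
(7/11) = -1 → non-residue.
(8/11) = -1 → non-residue.
(9/11) = +1 → QR.
(10/11) = -1 → non-residue.
Total quadratic residues among the 6: 2.

2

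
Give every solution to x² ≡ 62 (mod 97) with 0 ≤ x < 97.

16, 81

97 ≡ 1 (mod 4), so we find a root by search.
Trying successive values, 16² = 256 ≡ 62 (mod 97). The other root is 97 − 16 = 81.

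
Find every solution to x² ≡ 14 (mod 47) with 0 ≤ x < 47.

Since 47 ≡ 3 (mod 4), a square root of 14 is 14^((47+1)/4) = 14^12 mod 47.
Repeated squaring: 14^2≡8, 14^4≡17, 14^8≡7 (mod 47).
14^12 = 14^(8+4) ≡ 25 (mod 47).
Check: 25² = 625 ≡ 14 (mod 47). The two roots are 22 and 25.

22, 25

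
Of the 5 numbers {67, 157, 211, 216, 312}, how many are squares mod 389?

5

(67/389) = +1 → QR.
(157/389) = +1 → QR.
(211/389) = +1 → QR.
(216/389) = +1 → QR.
(312/389) = +1 → QR.
Total quadratic residues among the 5: 5.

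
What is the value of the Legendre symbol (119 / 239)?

Euler's criterion: (119/239) ≡ 119^119 (mod 239).
119^2 ≡ 60 (mod 239)
119^4 ≡ 15 (mod 239)
119^8 ≡ 225 (mod 239)
119^16 ≡ 196 (mod 239)
119^32 ≡ 176 (mod 239)
119^64 ≡ 145 (mod 239)
119^119 = 119^(64+32+16+4+2+1) ≡ 238 (mod 239).
Result is 238 ≡ −1, so (119/239) = −1.

-1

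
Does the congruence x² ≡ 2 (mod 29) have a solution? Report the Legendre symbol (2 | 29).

-1

Euler's criterion: (2/29) ≡ 2^14 (mod 29).
2^2 ≡ 4 (mod 29)
2^4 ≡ 16 (mod 29)
2^8 ≡ 24 (mod 29)
2^14 = 2^(8+4+2) ≡ 28 (mod 29).
Result is 28 ≡ −1, so (2/29) = −1.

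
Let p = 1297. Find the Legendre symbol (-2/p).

First reduce: -2 ≡ 1295 (mod 1297).
Reciprocity: 1295 ≡ 3 and 1297 ≡ 1 (mod 4), so (1295/1297) = +(1297/1295).
Reduce top mod 1295: now compute (2/1295).
Pull out 2: since 1295 ≡ 7 (mod 8), (2/1295) = +1.
Reached (1/1295) = 1. Collecting the sign flips along the way, the symbol is +1.

1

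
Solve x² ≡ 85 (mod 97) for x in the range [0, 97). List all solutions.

97 ≡ 1 (mod 4), so we find a root by search.
Trying successive values, 45² = 2025 ≡ 85 (mod 97). The other root is 97 − 45 = 52.

45, 52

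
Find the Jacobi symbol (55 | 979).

0

Reciprocity: 55 ≡ 3 and 979 ≡ 3 (mod 4), so (55/979) = −(979/55).
Reduce top mod 55: now compute (44/55).
Pull out 2^2: since 55 ≡ 7 (mod 8), (2/55) = +1, so (2/55)^2 = +1.
Reciprocity: 11 ≡ 3 and 55 ≡ 3 (mod 4), so (11/55) = −(55/11).
Reduce top mod 11: now compute (0/11).
Top reduces to 0: gcd > 1, so the symbol is 0.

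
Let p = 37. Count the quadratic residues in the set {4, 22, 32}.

(4/37) = +1 → QR.
(22/37) = -1 → non-residue.
(32/37) = -1 → non-residue.
Total quadratic residues among the 3: 1.

1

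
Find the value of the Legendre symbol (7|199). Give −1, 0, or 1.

1

Reciprocity: 7 ≡ 3 and 199 ≡ 3 (mod 4), so (7/199) = −(199/7).
Reduce top mod 7: now compute (3/7).
Reciprocity: 3 ≡ 3 and 7 ≡ 3 (mod 4), so (3/7) = −(7/3).
Reduce top mod 3: now compute (1/3).
Reached (1/3) = 1. Collecting the sign flips along the way, the symbol is +1.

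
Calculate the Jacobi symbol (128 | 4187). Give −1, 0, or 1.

Pull out 2^7: since 4187 ≡ 3 (mod 8), (2/4187) = -1, so (2/4187)^7 = -1.
Reached (1/4187) = 1. Collecting the sign flips along the way, the symbol is -1.

-1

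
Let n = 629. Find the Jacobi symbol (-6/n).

1

First reduce: -6 ≡ 623 (mod 629).
Reciprocity: 623 ≡ 3 and 629 ≡ 1 (mod 4), so (623/629) = +(629/623).
Reduce top mod 623: now compute (6/623).
Pull out 2: since 623 ≡ 7 (mod 8), (2/623) = +1.
Reciprocity: 3 ≡ 3 and 623 ≡ 3 (mod 4), so (3/623) = −(623/3).
Reduce top mod 3: now compute (2/3).
Pull out 2: since 3 ≡ 3 (mod 8), (2/3) = -1.
Reached (1/3) = 1. Collecting the sign flips along the way, the symbol is +1.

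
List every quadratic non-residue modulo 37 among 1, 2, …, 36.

2, 5, 6, 8, 13, 14, 15, 17, 18, 19, 20, 22, 23, 24, 29, 31, 32, 35

Square k = 1,…,18 (k and 37−k give the same square):
1²=1, 2²=4, 3²=9, 4²=16, 5²=25, 6²=36, 7²≡12, 8²≡27, 9²≡7, 10²≡26, 11²≡10, 12²≡33, 13²≡21, 14²≡11, 15²≡3, 16²≡34, 17²≡30, 18²≡28 (mod 37).
The residues are {1, 3, 4, 7, 9, 10, 11, 12, 16, 21, 25, 26, 27, 28, 30, 33, 34, 36}; the non-residues are the remaining 18 nonzero classes.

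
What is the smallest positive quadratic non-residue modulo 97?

5

(2/97) = +1, so 2 is a residue.
(3/97) = +1, so 3 is a residue.
(4/97) = +1, so 4 is a residue.
(5/97) = −1, so 5 is the smallest positive non-residue mod 97.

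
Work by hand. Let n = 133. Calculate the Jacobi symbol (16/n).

1

Pull out 2^4: since 133 ≡ 5 (mod 8), (2/133) = -1, so (2/133)^4 = +1.
Reached (1/133) = 1. Collecting the sign flips along the way, the symbol is +1.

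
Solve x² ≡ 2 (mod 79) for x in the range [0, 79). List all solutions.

9, 70

Since 79 ≡ 3 (mod 4), a square root of 2 is 2^((79+1)/4) = 2^20 mod 79.
Repeated squaring: 2^2≡4, 2^4≡16, 2^8≡19, 2^16≡45 (mod 79).
2^20 = 2^(16+4) ≡ 9 (mod 79).
Check: 9² = 81 ≡ 2 (mod 79). The two roots are 9 and 70.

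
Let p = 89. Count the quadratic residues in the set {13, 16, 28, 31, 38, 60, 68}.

(13/89) = -1 → non-residue.
(16/89) = +1 → QR.
(28/89) = -1 → non-residue.
(31/89) = -1 → non-residue.
(38/89) = -1 → non-residue.
(60/89) = -1 → non-residue.
(68/89) = +1 → QR.
Total quadratic residues among the 7: 2.

2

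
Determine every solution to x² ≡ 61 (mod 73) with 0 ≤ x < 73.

73 ≡ 1 (mod 4), so we find a root by search.
Trying successive values, 34² = 1156 ≡ 61 (mod 73). The other root is 73 − 34 = 39.

34, 39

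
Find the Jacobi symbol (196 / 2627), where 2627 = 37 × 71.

Pull out 2^2: since 2627 ≡ 3 (mod 8), (2/2627) = -1, so (2/2627)^2 = +1.
Reciprocity: 49 ≡ 1 and 2627 ≡ 3 (mod 4), so (49/2627) = +(2627/49).
Reduce top mod 49: now compute (30/49).
Pull out 2: since 49 ≡ 1 (mod 8), (2/49) = +1.
Reciprocity: 15 ≡ 3 and 49 ≡ 1 (mod 4), so (15/49) = +(49/15).
Reduce top mod 15: now compute (4/15).
Pull out 2^2: since 15 ≡ 7 (mod 8), (2/15) = +1, so (2/15)^2 = +1.
Reached (1/15) = 1. Collecting the sign flips along the way, the symbol is +1.

1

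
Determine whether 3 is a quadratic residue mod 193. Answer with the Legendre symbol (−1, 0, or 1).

1

Euler's criterion: (3/193) ≡ 3^96 (mod 193).
3^2 ≡ 9 (mod 193)
3^4 ≡ 81 (mod 193)
3^8 ≡ 192 (mod 193)
3^16 ≡ 1 (mod 193)
3^32 ≡ 1 (mod 193)
3^64 ≡ 1 (mod 193)
3^96 = 3^(64+32) ≡ 1 (mod 193).
Result is 1, so (3/193) = 1.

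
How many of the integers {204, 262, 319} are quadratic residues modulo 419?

(204/419) = -1 → non-residue.
(262/419) = -1 → non-residue.
(319/419) = -1 → non-residue.
Total quadratic residues among the 3: 0.

0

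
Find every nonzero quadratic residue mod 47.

1 2 3 4 6 7 8 9 12 14 16 17 18 21 24 25 27 28 32 34 36 37 42

Square k = 1,…,23 (k and 47−k give the same square):
1²=1, 2²=4, 3²=9, 4²=16, 5²=25, 6²=36, 7²≡2, 8²≡17, 9²≡34, 10²≡6, 11²≡27, 12²≡3, 13²≡28, 14²≡8, 15²≡37, 16²≡21, 17²≡7, 18²≡42, 19²≡32, 20²≡24, 21²≡18, 22²≡14, 23²≡12 (mod 47).
So the quadratic residues mod 47 are {1, 2, 3, 4, 6, 7, 8, 9, 12, 14, 16, 17, 18, 21, 24, 25, 27, 28, 32, 34, 36, 37, 42}.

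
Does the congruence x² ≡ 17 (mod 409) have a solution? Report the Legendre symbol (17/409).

1

Reciprocity: 17 ≡ 1 and 409 ≡ 1 (mod 4), so (17/409) = +(409/17).
Reduce top mod 17: now compute (1/17).
Reached (1/17) = 1. Collecting the sign flips along the way, the symbol is +1.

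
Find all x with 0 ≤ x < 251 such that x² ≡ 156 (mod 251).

Since 251 ≡ 3 (mod 4), a square root of 156 is 156^((251+1)/4) = 156^63 mod 251.
Repeated squaring: 156^2≡240, 156^4≡121, 156^8≡83, 156^16≡112, 156^32≡245 (mod 251).
156^63 = 156^(32+16+8+4+2+1) ≡ 174 (mod 251).
Check: 174² = 30276 ≡ 156 (mod 251). The two roots are 77 and 174.

77, 174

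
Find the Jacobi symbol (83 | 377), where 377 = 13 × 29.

-1

Reciprocity: 83 ≡ 3 and 377 ≡ 1 (mod 4), so (83/377) = +(377/83).
Reduce top mod 83: now compute (45/83).
Reciprocity: 45 ≡ 1 and 83 ≡ 3 (mod 4), so (45/83) = +(83/45).
Reduce top mod 45: now compute (38/45).
Pull out 2: since 45 ≡ 5 (mod 8), (2/45) = -1.
Reciprocity: 19 ≡ 3 and 45 ≡ 1 (mod 4), so (19/45) = +(45/19).
Reduce top mod 19: now compute (7/19).
Reciprocity: 7 ≡ 3 and 19 ≡ 3 (mod 4), so (7/19) = −(19/7).
Reduce top mod 7: now compute (5/7).
Reciprocity: 5 ≡ 1 and 7 ≡ 3 (mod 4), so (5/7) = +(7/5).
Reduce top mod 5: now compute (2/5).
Pull out 2: since 5 ≡ 5 (mod 8), (2/5) = -1.
Reached (1/5) = 1. Collecting the sign flips along the way, the symbol is -1.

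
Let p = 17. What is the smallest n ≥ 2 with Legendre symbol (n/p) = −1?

(2/17) = +1, so 2 is a residue.
(3/17) = −1, so 3 is the smallest positive non-residue mod 17.

3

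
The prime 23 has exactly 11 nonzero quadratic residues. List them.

1, 2, 3, 4, 6, 8, 9, 12, 13, 16, 18

Square k = 1,…,11 (k and 23−k give the same square):
1²=1, 2²=4, 3²=9, 4²=16, 5²≡2, 6²≡13, 7²≡3, 8²≡18, 9²≡12, 10²≡8, 11²≡6 (mod 23).
So the quadratic residues mod 23 are {1, 2, 3, 4, 6, 8, 9, 12, 13, 16, 18}.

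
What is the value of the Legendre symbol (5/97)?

Reciprocity: 5 ≡ 1 and 97 ≡ 1 (mod 4), so (5/97) = +(97/5).
Reduce top mod 5: now compute (2/5).
Pull out 2: since 5 ≡ 5 (mod 8), (2/5) = -1.
Reached (1/5) = 1. Collecting the sign flips along the way, the symbol is -1.

-1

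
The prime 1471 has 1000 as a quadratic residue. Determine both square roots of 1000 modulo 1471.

531, 940

Since 1471 ≡ 3 (mod 4), a square root of 1000 is 1000^((1471+1)/4) = 1000^368 mod 1471.
Repeated squaring: 1000^2≡1191, 1000^4≡437, 1000^8≡1210, 1000^16≡455, 1000^32≡1085, 1000^64≡425, 1000^128≡1163, 1000^256≡720 (mod 1471).
1000^368 = 1000^(256+64+32+16) ≡ 531 (mod 1471).
Check: 531² = 281961 ≡ 1000 (mod 1471). The two roots are 531 and 940.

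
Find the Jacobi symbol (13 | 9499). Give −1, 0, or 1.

Reciprocity: 13 ≡ 1 and 9499 ≡ 3 (mod 4), so (13/9499) = +(9499/13).
Reduce top mod 13: now compute (9/13).
Reciprocity: 9 ≡ 1 and 13 ≡ 1 (mod 4), so (9/13) = +(13/9).
Reduce top mod 9: now compute (4/9).
Pull out 2^2: since 9 ≡ 1 (mod 8), (2/9) = +1, so (2/9)^2 = +1.
Reached (1/9) = 1. Collecting the sign flips along the way, the symbol is +1.

1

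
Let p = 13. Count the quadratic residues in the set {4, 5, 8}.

1

(4/13) = +1 → QR.
(5/13) = -1 → non-residue.
(8/13) = -1 → non-residue.
Total quadratic residues among the 3: 1.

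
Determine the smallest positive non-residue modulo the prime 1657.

5

(2/1657) = +1, so 2 is a residue.
(3/1657) = +1, so 3 is a residue.
(4/1657) = +1, so 4 is a residue.
(5/1657) = −1, so 5 is the smallest positive non-residue mod 1657.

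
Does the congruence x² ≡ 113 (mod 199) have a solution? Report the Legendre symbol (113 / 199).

-1

Euler's criterion: (113/199) ≡ 113^99 (mod 199).
113^2 ≡ 33 (mod 199)
113^4 ≡ 94 (mod 199)
113^8 ≡ 80 (mod 199)
113^16 ≡ 32 (mod 199)
113^32 ≡ 29 (mod 199)
113^64 ≡ 45 (mod 199)
113^99 = 113^(64+32+2+1) ≡ 198 (mod 199).
Result is 198 ≡ −1, so (113/199) = −1.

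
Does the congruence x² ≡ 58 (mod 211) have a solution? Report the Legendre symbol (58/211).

Pull out 2: since 211 ≡ 3 (mod 8), (2/211) = -1.
Reciprocity: 29 ≡ 1 and 211 ≡ 3 (mod 4), so (29/211) = +(211/29).
Reduce top mod 29: now compute (8/29).
Pull out 2^3: since 29 ≡ 5 (mod 8), (2/29) = -1, so (2/29)^3 = -1.
Reached (1/29) = 1. Collecting the sign flips along the way, the symbol is +1.

1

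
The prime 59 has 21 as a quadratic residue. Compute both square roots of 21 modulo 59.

27, 32

Since 59 ≡ 3 (mod 4), a square root of 21 is 21^((59+1)/4) = 21^15 mod 59.
Repeated squaring: 21^2≡28, 21^4≡17, 21^8≡53 (mod 59).
21^15 = 21^(8+4+2+1) ≡ 27 (mod 59).
Check: 27² = 729 ≡ 21 (mod 59). The two roots are 27 and 32.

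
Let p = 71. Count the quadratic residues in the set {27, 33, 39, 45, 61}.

(27/71) = +1 → QR.
(33/71) = -1 → non-residue.
(39/71) = -1 → non-residue.
(45/71) = +1 → QR.
(61/71) = -1 → non-residue.
Total quadratic residues among the 5: 2.

2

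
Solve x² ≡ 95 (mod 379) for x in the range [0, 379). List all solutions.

Since 379 ≡ 3 (mod 4), a square root of 95 is 95^((379+1)/4) = 95^95 mod 379.
Repeated squaring: 95^2≡308, 95^4≡114, 95^8≡110, 95^16≡351, 95^32≡26, 95^64≡297 (mod 379).
95^95 = 95^(64+16+8+4+2+1) ≡ 189 (mod 379).
Check: 189² = 35721 ≡ 95 (mod 379). The two roots are 189 and 190.

189, 190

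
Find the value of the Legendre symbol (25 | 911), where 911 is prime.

1

Reciprocity: 25 ≡ 1 and 911 ≡ 3 (mod 4), so (25/911) = +(911/25).
Reduce top mod 25: now compute (11/25).
Reciprocity: 11 ≡ 3 and 25 ≡ 1 (mod 4), so (11/25) = +(25/11).
Reduce top mod 11: now compute (3/11).
Reciprocity: 3 ≡ 3 and 11 ≡ 3 (mod 4), so (3/11) = −(11/3).
Reduce top mod 3: now compute (2/3).
Pull out 2: since 3 ≡ 3 (mod 8), (2/3) = -1.
Reached (1/3) = 1. Collecting the sign flips along the way, the symbol is +1.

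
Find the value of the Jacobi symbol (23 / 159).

1

Reciprocity: 23 ≡ 3 and 159 ≡ 3 (mod 4), so (23/159) = −(159/23).
Reduce top mod 23: now compute (21/23).
Reciprocity: 21 ≡ 1 and 23 ≡ 3 (mod 4), so (21/23) = +(23/21).
Reduce top mod 21: now compute (2/21).
Pull out 2: since 21 ≡ 5 (mod 8), (2/21) = -1.
Reached (1/21) = 1. Collecting the sign flips along the way, the symbol is +1.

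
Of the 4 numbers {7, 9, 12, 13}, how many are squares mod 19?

2

(7/19) = +1 → QR.
(9/19) = +1 → QR.
(12/19) = -1 → non-residue.
(13/19) = -1 → non-residue.
Total quadratic residues among the 4: 2.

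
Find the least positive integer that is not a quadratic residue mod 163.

(2/163) = −1, so 2 is the smallest positive non-residue mod 163.

2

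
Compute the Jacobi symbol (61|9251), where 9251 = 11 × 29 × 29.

-1

Reciprocity: 61 ≡ 1 and 9251 ≡ 3 (mod 4), so (61/9251) = +(9251/61).
Reduce top mod 61: now compute (40/61).
Pull out 2^3: since 61 ≡ 5 (mod 8), (2/61) = -1, so (2/61)^3 = -1.
Reciprocity: 5 ≡ 1 and 61 ≡ 1 (mod 4), so (5/61) = +(61/5).
Reduce top mod 5: now compute (1/5).
Reached (1/5) = 1. Collecting the sign flips along the way, the symbol is -1.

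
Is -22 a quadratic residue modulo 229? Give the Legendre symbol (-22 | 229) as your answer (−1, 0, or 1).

-1

Euler's criterion: (-22/229) ≡ 207^114 (mod 229).
207^2 ≡ 26 (mod 229)
207^4 ≡ 218 (mod 229)
207^8 ≡ 121 (mod 229)
207^16 ≡ 214 (mod 229)
207^32 ≡ 225 (mod 229)
207^64 ≡ 16 (mod 229)
207^114 = 207^(64+32+16+2) ≡ 228 (mod 229).
Result is 228 ≡ −1, so (-22/229) = −1.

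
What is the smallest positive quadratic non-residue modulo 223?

3

(2/223) = +1, so 2 is a residue.
(3/223) = −1, so 3 is the smallest positive non-residue mod 223.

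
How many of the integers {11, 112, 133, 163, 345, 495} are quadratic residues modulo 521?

(11/521) = +1 → QR.
(112/521) = -1 → non-residue.
(133/521) = +1 → QR.
(163/521) = -1 → non-residue.
(345/521) = +1 → QR.
(495/521) = +1 → QR.
Total quadratic residues among the 6: 4.

4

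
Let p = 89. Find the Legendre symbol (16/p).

1

Euler's criterion: (16/89) ≡ 16^44 (mod 89).
16^2 ≡ 78 (mod 89)
16^4 ≡ 32 (mod 89)
16^8 ≡ 45 (mod 89)
16^16 ≡ 67 (mod 89)
16^32 ≡ 39 (mod 89)
16^44 = 16^(32+8+4) ≡ 1 (mod 89).
Result is 1, so (16/89) = 1.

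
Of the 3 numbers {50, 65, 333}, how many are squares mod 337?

(50/337) = +1 → QR.
(65/337) = -1 → non-residue.
(333/337) = +1 → QR.
Total quadratic residues among the 3: 2.

2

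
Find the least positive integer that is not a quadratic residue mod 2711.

7

(2/2711) = +1, so 2 is a residue.
(3/2711) = +1, so 3 is a residue.
(4/2711) = +1, so 4 is a residue.
(5/2711) = +1, so 5 is a residue.
(6/2711) = +1, so 6 is a residue.
(7/2711) = −1, so 7 is the smallest positive non-residue mod 2711.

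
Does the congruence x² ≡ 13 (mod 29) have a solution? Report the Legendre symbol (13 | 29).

1

Euler's criterion: (13/29) ≡ 13^14 (mod 29).
13^2 ≡ 24 (mod 29)
13^4 ≡ 25 (mod 29)
13^8 ≡ 16 (mod 29)
13^14 = 13^(8+4+2) ≡ 1 (mod 29).
Result is 1, so (13/29) = 1.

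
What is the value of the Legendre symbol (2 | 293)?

Euler's criterion: (2/293) ≡ 2^146 (mod 293).
2^2 ≡ 4 (mod 293)
2^4 ≡ 16 (mod 293)
2^8 ≡ 256 (mod 293)
2^16 ≡ 197 (mod 293)
2^32 ≡ 133 (mod 293)
2^64 ≡ 109 (mod 293)
2^128 ≡ 161 (mod 293)
2^146 = 2^(128+16+2) ≡ 292 (mod 293).
Result is 292 ≡ −1, so (2/293) = −1.

-1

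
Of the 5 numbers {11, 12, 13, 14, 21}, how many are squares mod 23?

2

(11/23) = -1 → non-residue.
(12/23) = +1 → QR.
(13/23) = +1 → QR.
(14/23) = -1 → non-residue.
(21/23) = -1 → non-residue.
Total quadratic residues among the 5: 2.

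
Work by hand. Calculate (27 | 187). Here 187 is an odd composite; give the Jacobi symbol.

-1

Reciprocity: 27 ≡ 3 and 187 ≡ 3 (mod 4), so (27/187) = −(187/27).
Reduce top mod 27: now compute (25/27).
Reciprocity: 25 ≡ 1 and 27 ≡ 3 (mod 4), so (25/27) = +(27/25).
Reduce top mod 25: now compute (2/25).
Pull out 2: since 25 ≡ 1 (mod 8), (2/25) = +1.
Reached (1/25) = 1. Collecting the sign flips along the way, the symbol is -1.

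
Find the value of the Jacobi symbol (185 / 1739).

Reciprocity: 185 ≡ 1 and 1739 ≡ 3 (mod 4), so (185/1739) = +(1739/185).
Reduce top mod 185: now compute (74/185).
Pull out 2: since 185 ≡ 1 (mod 8), (2/185) = +1.
Reciprocity: 37 ≡ 1 and 185 ≡ 1 (mod 4), so (37/185) = +(185/37).
Reduce top mod 37: now compute (0/37).
Top reduces to 0: gcd > 1, so the symbol is 0.

0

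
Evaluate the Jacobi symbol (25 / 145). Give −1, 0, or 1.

Reciprocity: 25 ≡ 1 and 145 ≡ 1 (mod 4), so (25/145) = +(145/25).
Reduce top mod 25: now compute (20/25).
Pull out 2^2: since 25 ≡ 1 (mod 8), (2/25) = +1, so (2/25)^2 = +1.
Reciprocity: 5 ≡ 1 and 25 ≡ 1 (mod 4), so (5/25) = +(25/5).
Reduce top mod 5: now compute (0/5).
Top reduces to 0: gcd > 1, so the symbol is 0.

0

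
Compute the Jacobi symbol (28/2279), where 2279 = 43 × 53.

Pull out 2^2: since 2279 ≡ 7 (mod 8), (2/2279) = +1, so (2/2279)^2 = +1.
Reciprocity: 7 ≡ 3 and 2279 ≡ 3 (mod 4), so (7/2279) = −(2279/7).
Reduce top mod 7: now compute (4/7).
Pull out 2^2: since 7 ≡ 7 (mod 8), (2/7) = +1, so (2/7)^2 = +1.
Reached (1/7) = 1. Collecting the sign flips along the way, the symbol is -1.

-1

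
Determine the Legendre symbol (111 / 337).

Euler's criterion: (111/337) ≡ 111^168 (mod 337).
111^2 ≡ 189 (mod 337)
111^4 ≡ 336 (mod 337)
111^8 ≡ 1 (mod 337)
111^16 ≡ 1 (mod 337)
111^32 ≡ 1 (mod 337)
111^64 ≡ 1 (mod 337)
111^128 ≡ 1 (mod 337)
111^168 = 111^(128+32+8) ≡ 1 (mod 337).
Result is 1, so (111/337) = 1.

1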